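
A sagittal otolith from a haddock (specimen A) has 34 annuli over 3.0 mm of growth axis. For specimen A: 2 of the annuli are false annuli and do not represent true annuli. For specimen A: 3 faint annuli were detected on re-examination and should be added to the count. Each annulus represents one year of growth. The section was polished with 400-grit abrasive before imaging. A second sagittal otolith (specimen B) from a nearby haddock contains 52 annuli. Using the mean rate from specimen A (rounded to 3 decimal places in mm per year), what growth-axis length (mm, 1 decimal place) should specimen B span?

4.5 mm

Specimen A: adjusted count: 34 − 2 + 3 = 35 annuli.
A: Extension rate ≈ 3.0 / 35 = 0.086 mm/yr.
For B, 0.086 mm/year × 52 years = 4.5 mm.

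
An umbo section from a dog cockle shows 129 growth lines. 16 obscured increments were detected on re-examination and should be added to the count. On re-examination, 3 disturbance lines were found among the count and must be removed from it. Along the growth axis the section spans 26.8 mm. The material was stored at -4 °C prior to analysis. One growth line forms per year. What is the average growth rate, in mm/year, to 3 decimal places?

Adjusted count: 129 − 3 + 16 = 142 growth lines.
Extension rate ≈ 26.8 / 142 = 0.189 mm/year.

0.189 mm/year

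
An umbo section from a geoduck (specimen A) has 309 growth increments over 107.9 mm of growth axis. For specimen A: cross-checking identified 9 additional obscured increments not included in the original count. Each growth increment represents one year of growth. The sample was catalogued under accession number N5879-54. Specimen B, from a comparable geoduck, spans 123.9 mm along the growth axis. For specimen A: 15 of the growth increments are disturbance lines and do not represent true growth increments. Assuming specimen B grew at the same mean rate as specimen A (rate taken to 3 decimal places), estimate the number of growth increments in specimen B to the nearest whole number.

348 growth increments

Specimen A: after corrections the count is 309 − 15 + 9 = 303 growth increments.
A: Extension rate ≈ 107.9 / 303 = 0.356 mm per year.
For B, 123.9 / 0.356 = 348.03 years ≈ 348 growth increments.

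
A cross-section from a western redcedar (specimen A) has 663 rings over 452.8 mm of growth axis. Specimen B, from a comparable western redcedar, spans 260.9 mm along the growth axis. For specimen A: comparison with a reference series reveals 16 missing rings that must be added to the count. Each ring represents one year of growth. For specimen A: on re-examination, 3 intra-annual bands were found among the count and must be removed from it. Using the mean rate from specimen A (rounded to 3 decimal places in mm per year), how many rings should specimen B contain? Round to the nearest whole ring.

Specimen A: true ring count = 663 − 3 + 16 = 676.
A: Mean rate = 452.8 mm / 676 years ≈ 0.670 mm per year.
Specimen B: 260.9 mm / 0.670 mm per year = 389.40 years ≈ 389 rings.

389 rings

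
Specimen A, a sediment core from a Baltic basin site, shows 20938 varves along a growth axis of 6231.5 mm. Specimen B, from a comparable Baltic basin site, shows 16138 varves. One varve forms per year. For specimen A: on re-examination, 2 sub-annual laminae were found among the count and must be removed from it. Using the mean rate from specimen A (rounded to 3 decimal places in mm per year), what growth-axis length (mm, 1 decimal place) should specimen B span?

4809.1 mm

Specimen A: correcting the raw count gives 20938 − 2 = 20936 true varves.
A: Mean rate = 6231.5 mm / 20936 years ≈ 0.298 mm per year.
B's length ≈ 0.298 × 16138 = 4809.1 mm.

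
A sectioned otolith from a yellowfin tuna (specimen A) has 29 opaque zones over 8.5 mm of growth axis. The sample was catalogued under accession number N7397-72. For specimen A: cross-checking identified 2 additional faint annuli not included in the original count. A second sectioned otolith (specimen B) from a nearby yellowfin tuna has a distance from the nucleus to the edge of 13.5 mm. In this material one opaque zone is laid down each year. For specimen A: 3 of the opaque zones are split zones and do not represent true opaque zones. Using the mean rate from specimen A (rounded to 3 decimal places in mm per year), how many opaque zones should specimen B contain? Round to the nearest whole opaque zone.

Specimen A: correcting the raw count gives 29 − 3 + 2 = 28 true opaque zones.
A: Extension rate ≈ 8.5 / 28 = 0.304 mm per year.
For B, 13.5 / 0.304 = 44.41 years ≈ 44 opaque zones.

44 opaque zones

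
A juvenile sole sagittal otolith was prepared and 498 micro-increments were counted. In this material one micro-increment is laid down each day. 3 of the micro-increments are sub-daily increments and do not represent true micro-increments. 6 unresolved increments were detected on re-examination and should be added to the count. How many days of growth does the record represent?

501 d

Adjusted count: 498 − 3 + 6 = 501 micro-increments.
With a one-to-one micro-increment periodicity this is 501 days.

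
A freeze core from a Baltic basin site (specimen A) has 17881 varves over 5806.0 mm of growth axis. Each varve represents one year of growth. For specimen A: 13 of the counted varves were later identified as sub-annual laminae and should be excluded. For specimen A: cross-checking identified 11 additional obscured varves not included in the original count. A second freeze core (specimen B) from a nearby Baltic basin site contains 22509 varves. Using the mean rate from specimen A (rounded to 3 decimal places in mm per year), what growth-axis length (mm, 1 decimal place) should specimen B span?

7315.4 mm

Specimen A: correcting the raw count gives 17881 − 13 + 11 = 17879 true varves.
A: Extension rate ≈ 5806.0 / 17879 = 0.325 mm/yr.
B's length ≈ 0.325 × 22509 = 7315.4 mm.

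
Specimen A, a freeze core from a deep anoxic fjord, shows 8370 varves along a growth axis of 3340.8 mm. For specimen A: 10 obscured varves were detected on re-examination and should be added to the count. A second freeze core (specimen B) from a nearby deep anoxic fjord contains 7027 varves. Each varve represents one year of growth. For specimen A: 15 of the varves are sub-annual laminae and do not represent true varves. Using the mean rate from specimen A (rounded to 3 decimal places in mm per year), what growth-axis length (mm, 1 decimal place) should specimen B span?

2803.8 mm

Specimen A: true varve count = 8370 − 15 + 10 = 8365.
A: Mean rate = 3340.8 mm / 8365 years ≈ 0.399 mm/year.
For B, 0.399 mm/year × 7027 years = 2803.8 mm.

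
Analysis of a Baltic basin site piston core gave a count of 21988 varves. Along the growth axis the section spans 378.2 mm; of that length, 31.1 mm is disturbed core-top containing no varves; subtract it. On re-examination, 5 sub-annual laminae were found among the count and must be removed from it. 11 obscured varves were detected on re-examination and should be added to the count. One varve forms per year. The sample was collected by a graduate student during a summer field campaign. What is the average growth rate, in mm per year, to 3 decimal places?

Correcting the raw count gives 21988 − 5 + 11 = 21994 true varves.
The growth record spans 378.2 − 31.1 = 347.1 mm.
Mean rate = 347.1 mm / 21994 years ≈ 0.016 mm per year.

0.016 mm per year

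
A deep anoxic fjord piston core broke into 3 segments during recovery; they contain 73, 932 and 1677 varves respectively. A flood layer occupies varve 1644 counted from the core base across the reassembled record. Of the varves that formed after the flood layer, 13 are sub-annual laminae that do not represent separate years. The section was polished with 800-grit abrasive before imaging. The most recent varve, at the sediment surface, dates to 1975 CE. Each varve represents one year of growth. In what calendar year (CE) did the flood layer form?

950 CE

Total varves = 73 + 932 + 1677 = 2682.
Between varve 1644 and the sediment surface there are 2682 − 1644 = 1038 varves.
Excluding 13 false varves: 1038 − 13 = 1025.
Counting back 1025 years from 1975 CE places the flood layer in 1975 − 1025 = 950 CE.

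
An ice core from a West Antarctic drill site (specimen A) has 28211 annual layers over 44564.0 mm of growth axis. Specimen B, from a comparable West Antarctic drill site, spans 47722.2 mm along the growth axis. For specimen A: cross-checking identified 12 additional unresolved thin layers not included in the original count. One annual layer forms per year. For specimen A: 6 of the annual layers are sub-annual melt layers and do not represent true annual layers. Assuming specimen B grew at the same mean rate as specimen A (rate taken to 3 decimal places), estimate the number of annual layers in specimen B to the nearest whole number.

30223 annual layers

Specimen A: correcting the raw count gives 28211 − 6 + 12 = 28217 true annual layers.
A: Mean rate = 44564.0 mm / 28217 years ≈ 1.579 mm per year.
For B, 47722.2 / 1.579 = 30223.05 years ≈ 30223 annual layers.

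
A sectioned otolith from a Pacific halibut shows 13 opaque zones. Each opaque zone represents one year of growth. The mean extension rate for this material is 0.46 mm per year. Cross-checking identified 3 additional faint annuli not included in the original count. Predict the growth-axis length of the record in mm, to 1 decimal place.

Correcting the raw count gives 13 + 3 = 16 true opaque zones.
Predicted length = 0.46 mm/year × 16 years = 7.4 mm.

7.4 mm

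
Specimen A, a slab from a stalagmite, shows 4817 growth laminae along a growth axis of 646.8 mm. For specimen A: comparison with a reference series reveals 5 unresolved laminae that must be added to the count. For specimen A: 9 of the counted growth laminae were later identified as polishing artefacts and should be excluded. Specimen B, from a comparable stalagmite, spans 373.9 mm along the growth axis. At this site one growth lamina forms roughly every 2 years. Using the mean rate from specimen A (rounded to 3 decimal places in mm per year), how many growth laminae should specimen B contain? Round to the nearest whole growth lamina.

Specimen A: correcting the raw count gives 4817 − 9 + 5 = 4813 true growth laminae.
Specimen A: 4813 growth laminae at 2 years each span 4813 × 2 = 9626 years.
A: Extension rate ≈ 646.8 / 9626 = 0.067 mm per year.
For B, 373.9 / 0.067 = 5580.60 years; at 2 years per growth lamina that is 5580.60 / 2 ≈ 2790 growth laminae.

2790 growth laminae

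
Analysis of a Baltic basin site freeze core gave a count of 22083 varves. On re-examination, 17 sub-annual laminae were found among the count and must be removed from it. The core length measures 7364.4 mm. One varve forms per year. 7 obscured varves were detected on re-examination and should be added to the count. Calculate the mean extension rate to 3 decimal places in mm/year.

After corrections the count is 22083 − 17 + 7 = 22073 varves.
Mean rate = 7364.4 mm / 22073 years ≈ 0.334 mm/year.

0.334 mm/year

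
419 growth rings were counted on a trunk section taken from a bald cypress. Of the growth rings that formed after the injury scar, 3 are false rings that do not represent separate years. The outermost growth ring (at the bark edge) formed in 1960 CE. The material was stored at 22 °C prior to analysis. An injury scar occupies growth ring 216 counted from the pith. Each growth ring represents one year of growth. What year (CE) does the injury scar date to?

1760 CE

419 − 216 = 203 growth rings lie beyond the injury scar toward the bark edge.
203 − 3 false = 200 true growth rings after the injury scar.
Counting back 200 years from 1960 CE places the injury scar in 1960 − 200 = 1760 CE.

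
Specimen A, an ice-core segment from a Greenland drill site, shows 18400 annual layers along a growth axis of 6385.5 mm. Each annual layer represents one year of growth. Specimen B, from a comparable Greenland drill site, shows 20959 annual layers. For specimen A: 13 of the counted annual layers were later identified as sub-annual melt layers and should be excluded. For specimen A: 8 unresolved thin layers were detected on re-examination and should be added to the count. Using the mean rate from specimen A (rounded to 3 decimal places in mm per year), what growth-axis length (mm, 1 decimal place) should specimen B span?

7272.8 mm

Specimen A: true annual layer count = 18400 − 13 + 8 = 18395.
A: 6385.5 mm over 18395 years gives 6385.5 / 18395 ≈ 0.347 mm per year.
Length of B = 0.347 × 20959 = 7272.8 mm.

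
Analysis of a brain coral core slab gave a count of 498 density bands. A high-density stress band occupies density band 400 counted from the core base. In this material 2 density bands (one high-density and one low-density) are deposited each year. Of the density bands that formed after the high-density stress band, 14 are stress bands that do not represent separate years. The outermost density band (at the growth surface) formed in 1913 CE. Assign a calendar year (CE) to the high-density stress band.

1871 CE

498 − 400 = 98 density bands lie beyond the high-density stress band toward the growth surface.
Removing the 14 false density bands leaves 98 − 14 = 84 true density bands beyond the high-density stress band.
Dividing by 2 density bands per year: 84 / 2 = 42 years.
The density band at the growth surface is 1913 CE, so the high-density stress band dates to 1913 − 42 = 1871 CE.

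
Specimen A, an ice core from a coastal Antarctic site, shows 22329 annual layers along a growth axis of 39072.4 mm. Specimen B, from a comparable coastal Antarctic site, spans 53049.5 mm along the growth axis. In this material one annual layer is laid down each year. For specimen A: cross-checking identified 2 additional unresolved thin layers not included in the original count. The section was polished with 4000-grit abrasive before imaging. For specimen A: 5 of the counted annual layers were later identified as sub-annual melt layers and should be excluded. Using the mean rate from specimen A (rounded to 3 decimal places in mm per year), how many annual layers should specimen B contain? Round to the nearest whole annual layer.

Specimen A: true annual layer count = 22329 − 5 + 2 = 22326.
A: 39072.4 mm over 22326 years gives 39072.4 / 22326 ≈ 1.750 mm/year.
Specimen B: 53049.5 mm / 1.750 mm per year = 30314.00 years ≈ 30314 annual layers.

30314 annual layers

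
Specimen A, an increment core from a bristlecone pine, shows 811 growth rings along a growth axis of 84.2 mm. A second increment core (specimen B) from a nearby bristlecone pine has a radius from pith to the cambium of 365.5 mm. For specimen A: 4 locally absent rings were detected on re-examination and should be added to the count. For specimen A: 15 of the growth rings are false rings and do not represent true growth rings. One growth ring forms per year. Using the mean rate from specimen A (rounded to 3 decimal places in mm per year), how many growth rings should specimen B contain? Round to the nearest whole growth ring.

Specimen A: correcting the raw count gives 811 − 15 + 4 = 800 true growth rings.
A: 84.2 mm over 800 years gives 84.2 / 800 ≈ 0.105 mm/year.
B spans 365.5 / 0.105 = 3480.95 years ≈ 3481 growth rings.

3481 growth rings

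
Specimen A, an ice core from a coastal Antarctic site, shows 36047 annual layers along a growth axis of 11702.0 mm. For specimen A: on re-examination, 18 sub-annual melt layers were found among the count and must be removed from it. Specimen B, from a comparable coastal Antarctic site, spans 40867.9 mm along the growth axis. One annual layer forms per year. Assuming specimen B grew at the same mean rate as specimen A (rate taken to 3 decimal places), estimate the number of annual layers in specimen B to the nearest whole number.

125747 annual layers

Specimen A: adjusted count: 36047 − 18 = 36029 annual layers.
A: Mean rate = 11702.0 mm / 36029 years ≈ 0.325 mm/yr.
For B, 40867.9 / 0.325 = 125747.38 years ≈ 125747 annual layers.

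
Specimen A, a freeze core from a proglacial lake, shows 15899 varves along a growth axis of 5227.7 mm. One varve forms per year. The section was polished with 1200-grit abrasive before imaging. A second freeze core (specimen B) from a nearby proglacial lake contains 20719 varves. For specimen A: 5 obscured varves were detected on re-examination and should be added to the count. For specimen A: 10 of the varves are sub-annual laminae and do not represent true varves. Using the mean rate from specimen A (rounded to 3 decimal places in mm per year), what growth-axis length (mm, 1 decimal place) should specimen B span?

6816.6 mm

Specimen A: after corrections the count is 15899 − 10 + 5 = 15894 varves.
A: Extension rate ≈ 5227.7 / 15894 = 0.329 mm per year.
For B, 0.329 mm/year × 20719 years = 6816.6 mm.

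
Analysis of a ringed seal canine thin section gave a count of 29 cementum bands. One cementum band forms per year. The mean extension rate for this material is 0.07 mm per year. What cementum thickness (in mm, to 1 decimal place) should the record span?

2.0 mm

The record spans 29 years at 0.07 mm per year.
Length ≈ 0.07 × 29 = 2.0 mm.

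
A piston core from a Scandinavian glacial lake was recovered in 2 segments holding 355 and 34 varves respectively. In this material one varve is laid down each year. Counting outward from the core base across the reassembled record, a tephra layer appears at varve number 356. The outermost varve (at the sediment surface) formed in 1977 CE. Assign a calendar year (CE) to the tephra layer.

1944 CE

Total varves = 355 + 34 = 389.
Between varve 356 and the sediment surface there are 389 − 356 = 33 varves.
The varve at the sediment surface is 1977 CE, so the tephra layer dates to 1977 − 33 = 1944 CE.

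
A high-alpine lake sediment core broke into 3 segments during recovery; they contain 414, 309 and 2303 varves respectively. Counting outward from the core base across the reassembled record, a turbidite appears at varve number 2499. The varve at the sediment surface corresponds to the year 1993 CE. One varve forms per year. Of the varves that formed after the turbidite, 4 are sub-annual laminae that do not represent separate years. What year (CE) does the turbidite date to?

1470 CE

Total varves = 414 + 309 + 2303 = 3026.
The turbidite sits at varve 2499 from the core base, so 3026 − 2499 = 527 varves formed after it.
Removing the 4 false varves leaves 527 − 4 = 523 true varves beyond the turbidite.
1993 − 523 = 1470 CE.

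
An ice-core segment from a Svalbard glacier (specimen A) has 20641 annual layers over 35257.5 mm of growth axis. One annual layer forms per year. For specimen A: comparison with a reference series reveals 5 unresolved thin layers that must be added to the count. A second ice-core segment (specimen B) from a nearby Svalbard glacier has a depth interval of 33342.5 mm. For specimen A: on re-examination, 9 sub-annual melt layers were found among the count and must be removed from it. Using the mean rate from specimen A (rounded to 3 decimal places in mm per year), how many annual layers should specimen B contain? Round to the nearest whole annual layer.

19521 annual layers

Specimen A: after corrections the count is 20641 − 9 + 5 = 20637 annual layers.
A: Mean rate = 35257.5 mm / 20637 years ≈ 1.708 mm per year.
B spans 33342.5 / 1.708 = 19521.37 years ≈ 19521 annual layers.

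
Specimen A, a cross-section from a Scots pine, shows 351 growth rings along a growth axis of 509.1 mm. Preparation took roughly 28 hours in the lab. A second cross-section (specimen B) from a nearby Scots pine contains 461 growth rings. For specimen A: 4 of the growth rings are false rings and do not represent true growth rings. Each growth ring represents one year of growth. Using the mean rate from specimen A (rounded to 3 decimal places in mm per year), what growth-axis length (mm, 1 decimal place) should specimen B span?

Specimen A: correcting the raw count gives 351 − 4 = 347 true growth rings.
A: 509.1 mm over 347 years gives 509.1 / 347 ≈ 1.467 mm/yr.
For B, 1.467 mm/year × 461 years = 676.3 mm.

676.3 mm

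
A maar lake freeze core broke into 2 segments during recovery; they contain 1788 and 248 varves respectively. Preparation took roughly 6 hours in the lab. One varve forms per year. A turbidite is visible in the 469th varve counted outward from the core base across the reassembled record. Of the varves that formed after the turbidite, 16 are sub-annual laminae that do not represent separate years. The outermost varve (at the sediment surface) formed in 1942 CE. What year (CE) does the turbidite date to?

Total varves = 1788 + 248 = 2036.
Between varve 469 and the sediment surface there are 2036 − 469 = 1567 varves.
Removing the 16 false varves leaves 1567 − 16 = 1551 true varves beyond the turbidite.
1942 − 1551 = 391 CE.

391 CE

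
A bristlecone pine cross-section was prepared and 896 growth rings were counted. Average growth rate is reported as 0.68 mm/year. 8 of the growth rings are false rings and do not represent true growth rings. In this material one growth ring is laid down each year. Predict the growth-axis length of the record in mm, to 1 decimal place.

603.8 mm

After corrections the count is 896 − 8 = 888 growth rings.
Predicted length = 0.68 mm/year × 888 years = 603.8 mm.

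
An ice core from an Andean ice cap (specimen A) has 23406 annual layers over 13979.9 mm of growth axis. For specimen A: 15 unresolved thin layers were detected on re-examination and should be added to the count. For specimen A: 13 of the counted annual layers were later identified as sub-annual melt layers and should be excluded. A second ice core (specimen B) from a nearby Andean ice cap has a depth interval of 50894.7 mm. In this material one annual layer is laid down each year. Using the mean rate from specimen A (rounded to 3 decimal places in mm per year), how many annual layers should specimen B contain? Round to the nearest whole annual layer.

85251 annual layers

Specimen A: correcting the raw count gives 23406 − 13 + 15 = 23408 true annual layers.
A: Extension rate ≈ 13979.9 / 23408 = 0.597 mm/yr.
B spans 50894.7 / 0.597 = 85250.75 years ≈ 85251 annual layers.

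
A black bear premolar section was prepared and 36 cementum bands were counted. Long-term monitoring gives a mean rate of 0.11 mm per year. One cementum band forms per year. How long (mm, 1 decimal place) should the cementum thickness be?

4.0 mm

36 years of growth are recorded.
Length ≈ 0.11 × 36 = 4.0 mm.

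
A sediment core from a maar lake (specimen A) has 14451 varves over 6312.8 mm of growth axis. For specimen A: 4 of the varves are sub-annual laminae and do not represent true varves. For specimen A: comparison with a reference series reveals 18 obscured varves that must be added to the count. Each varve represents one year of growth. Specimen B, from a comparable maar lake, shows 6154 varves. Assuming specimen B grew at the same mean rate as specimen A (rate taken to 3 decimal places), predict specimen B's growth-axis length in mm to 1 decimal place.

Specimen A: adjusted count: 14451 − 4 + 18 = 14465 varves.
A: Mean rate = 6312.8 mm / 14465 years ≈ 0.436 mm per year.
B's length ≈ 0.436 × 6154 = 2683.1 mm.

2683.1 mm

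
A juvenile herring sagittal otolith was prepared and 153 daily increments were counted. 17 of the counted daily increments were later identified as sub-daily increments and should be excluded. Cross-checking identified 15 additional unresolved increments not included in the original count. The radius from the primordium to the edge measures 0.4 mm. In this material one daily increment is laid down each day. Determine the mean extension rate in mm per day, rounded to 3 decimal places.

0.003 mm per day

Adjusted count: 153 − 17 + 15 = 151 daily increments.
Extension rate ≈ 0.4 / 151 = 0.003 mm per day.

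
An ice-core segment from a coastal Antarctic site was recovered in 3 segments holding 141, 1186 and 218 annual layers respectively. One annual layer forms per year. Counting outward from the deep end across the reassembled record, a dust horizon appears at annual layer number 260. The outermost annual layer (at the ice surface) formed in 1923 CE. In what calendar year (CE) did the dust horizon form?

Total annual layers = 141 + 1186 + 218 = 1545.
Between annual layer 260 and the ice surface there are 1545 − 260 = 1285 annual layers.
The annual layer at the ice surface is 1923 CE, so the dust horizon dates to 1923 − 1285 = 638 CE.

638 CE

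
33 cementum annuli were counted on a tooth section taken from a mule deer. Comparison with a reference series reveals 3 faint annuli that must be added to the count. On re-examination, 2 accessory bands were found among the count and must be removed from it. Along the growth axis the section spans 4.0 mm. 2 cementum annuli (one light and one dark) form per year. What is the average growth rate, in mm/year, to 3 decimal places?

0.235 mm/year

After corrections the count is 33 − 2 + 3 = 34 cementum annuli.
Dividing by 2 cementum annuli per year: 34 / 2 = 17 years.
4.0 mm over 17 years gives 4.0 / 17 ≈ 0.235 mm/year.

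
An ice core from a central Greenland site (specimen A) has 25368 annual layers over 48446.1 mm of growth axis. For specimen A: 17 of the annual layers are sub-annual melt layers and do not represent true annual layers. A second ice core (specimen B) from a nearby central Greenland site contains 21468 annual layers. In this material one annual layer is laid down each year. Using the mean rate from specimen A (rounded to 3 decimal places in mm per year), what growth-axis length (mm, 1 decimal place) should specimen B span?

41025.3 mm

Specimen A: after corrections the count is 25368 − 17 = 25351 annual layers.
A: 48446.1 mm over 25351 years gives 48446.1 / 25351 ≈ 1.911 mm/year.
B's length ≈ 1.911 × 21468 = 41025.3 mm.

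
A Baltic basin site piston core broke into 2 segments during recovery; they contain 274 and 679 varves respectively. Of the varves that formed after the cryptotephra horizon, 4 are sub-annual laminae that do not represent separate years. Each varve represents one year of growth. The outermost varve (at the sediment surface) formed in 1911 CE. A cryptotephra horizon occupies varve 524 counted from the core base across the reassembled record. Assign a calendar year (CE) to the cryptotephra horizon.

Total varves = 274 + 679 = 953.
Between varve 524 and the sediment surface there are 953 − 524 = 429 varves.
Removing the 4 false varves leaves 429 − 4 = 425 true varves beyond the cryptotephra horizon.
1911 − 425 = 1486 CE.

1486 CE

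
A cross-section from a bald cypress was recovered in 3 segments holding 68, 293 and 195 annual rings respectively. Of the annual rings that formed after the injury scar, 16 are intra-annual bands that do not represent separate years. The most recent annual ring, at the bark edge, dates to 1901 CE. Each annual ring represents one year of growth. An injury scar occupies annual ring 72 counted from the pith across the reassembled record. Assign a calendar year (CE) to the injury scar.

Total annual rings = 68 + 293 + 195 = 556.
The injury scar sits at annual ring 72 from the pith, so 556 − 72 = 484 annual rings formed after it.
Excluding 16 false annual rings: 484 − 16 = 468.
Counting back 468 years from 1901 CE places the injury scar in 1901 − 468 = 1433 CE.

1433 CE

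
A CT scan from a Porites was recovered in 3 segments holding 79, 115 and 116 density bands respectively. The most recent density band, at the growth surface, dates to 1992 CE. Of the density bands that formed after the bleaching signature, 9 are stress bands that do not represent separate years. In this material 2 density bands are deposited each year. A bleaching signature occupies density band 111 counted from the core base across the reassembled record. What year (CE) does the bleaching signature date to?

1897 CE

Total density bands = 79 + 115 + 116 = 310.
Between density band 111 and the growth surface there are 310 − 111 = 199 density bands.
Excluding 9 false density bands: 199 − 9 = 190.
Dividing by 2 density bands per year: 190 / 2 = 95 years.
Counting back 95 years from 1992 CE places the bleaching signature in 1992 − 95 = 1897 CE.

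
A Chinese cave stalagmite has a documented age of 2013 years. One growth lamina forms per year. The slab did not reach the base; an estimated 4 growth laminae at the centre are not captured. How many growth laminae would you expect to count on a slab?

At one growth lamina per year, 2013 years correspond to 2013 growth laminae.
2013 − 4 missed = 2009 growth laminae expected in the prepared section.

2009 growth laminae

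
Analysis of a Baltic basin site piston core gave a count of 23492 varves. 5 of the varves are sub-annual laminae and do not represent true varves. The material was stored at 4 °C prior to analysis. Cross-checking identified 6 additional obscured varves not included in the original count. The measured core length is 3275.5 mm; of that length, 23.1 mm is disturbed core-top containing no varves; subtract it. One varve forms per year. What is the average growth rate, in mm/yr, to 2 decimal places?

After corrections the count is 23492 − 5 + 6 = 23493 varves.
Removing the 23.1 mm offcut leaves 3275.5 − 23.1 = 3252.4 mm.
Extension rate ≈ 3252.4 / 23493 = 0.14 mm/yr.

0.14 mm/yr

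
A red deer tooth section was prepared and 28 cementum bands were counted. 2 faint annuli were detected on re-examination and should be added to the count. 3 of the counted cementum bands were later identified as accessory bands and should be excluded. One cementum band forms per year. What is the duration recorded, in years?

27 years

Correcting the raw count gives 28 − 3 + 2 = 27 true cementum bands.
With a one-to-one cementum band periodicity this is 27 years.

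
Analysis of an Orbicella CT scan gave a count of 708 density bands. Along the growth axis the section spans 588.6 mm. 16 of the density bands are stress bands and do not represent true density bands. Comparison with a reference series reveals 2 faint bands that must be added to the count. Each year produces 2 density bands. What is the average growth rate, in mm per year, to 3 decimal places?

1.696 mm per year

Adjusted count: 708 − 16 + 2 = 694 density bands.
With 2 density bands per year, 694 / 2 = 347 years.
Extension rate ≈ 588.6 / 347 = 1.696 mm per year.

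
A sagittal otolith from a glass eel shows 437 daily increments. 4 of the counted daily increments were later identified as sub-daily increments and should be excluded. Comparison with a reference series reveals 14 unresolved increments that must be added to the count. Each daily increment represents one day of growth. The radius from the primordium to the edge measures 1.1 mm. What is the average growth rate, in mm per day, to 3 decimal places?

0.002 mm per day

Adjusted count: 437 − 4 + 14 = 447 daily increments.
Mean rate = 1.1 mm / 447 days ≈ 0.002 mm per day.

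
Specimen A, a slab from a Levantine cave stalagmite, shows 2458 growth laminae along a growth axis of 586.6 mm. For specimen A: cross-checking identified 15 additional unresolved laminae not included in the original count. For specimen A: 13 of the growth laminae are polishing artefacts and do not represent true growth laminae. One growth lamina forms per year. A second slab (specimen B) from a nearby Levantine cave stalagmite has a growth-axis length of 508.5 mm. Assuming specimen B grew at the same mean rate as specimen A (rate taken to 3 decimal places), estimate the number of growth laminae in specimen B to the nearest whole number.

2137 growth laminae

Specimen A: adjusted count: 2458 − 13 + 15 = 2460 growth laminae.
A: Mean rate = 586.6 mm / 2460 years ≈ 0.238 mm/yr.
For B, 508.5 / 0.238 = 2136.55 years ≈ 2137 growth laminae.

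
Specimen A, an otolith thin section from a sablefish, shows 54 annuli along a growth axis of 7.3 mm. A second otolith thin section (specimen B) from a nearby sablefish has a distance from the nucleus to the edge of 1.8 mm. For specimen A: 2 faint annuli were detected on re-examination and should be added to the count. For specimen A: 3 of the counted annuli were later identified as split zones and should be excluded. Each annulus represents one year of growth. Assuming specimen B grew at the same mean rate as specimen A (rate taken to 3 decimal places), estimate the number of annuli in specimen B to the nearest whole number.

Specimen A: after corrections the count is 54 − 3 + 2 = 53 annuli.
A: 7.3 mm over 53 years gives 7.3 / 53 ≈ 0.138 mm/yr.
Specimen B: 1.8 mm / 0.138 mm per year = 13.04 years ≈ 13 annuli.

13 annuli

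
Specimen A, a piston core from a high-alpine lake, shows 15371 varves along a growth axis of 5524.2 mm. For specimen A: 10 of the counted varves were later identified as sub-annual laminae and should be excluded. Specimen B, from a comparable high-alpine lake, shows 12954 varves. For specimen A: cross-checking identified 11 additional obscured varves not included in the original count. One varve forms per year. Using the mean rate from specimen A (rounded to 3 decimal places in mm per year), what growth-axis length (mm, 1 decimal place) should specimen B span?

4650.5 mm

Specimen A: adjusted count: 15371 − 10 + 11 = 15372 varves.
A: Extension rate ≈ 5524.2 / 15372 = 0.359 mm/yr.
Length of B = 0.359 × 12954 = 4650.5 mm.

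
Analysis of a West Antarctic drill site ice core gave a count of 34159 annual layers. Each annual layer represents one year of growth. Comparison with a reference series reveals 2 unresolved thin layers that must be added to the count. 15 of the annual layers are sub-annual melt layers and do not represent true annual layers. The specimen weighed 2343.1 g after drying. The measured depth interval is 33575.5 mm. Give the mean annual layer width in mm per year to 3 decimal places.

After corrections the count is 34159 − 15 + 2 = 34146 annual layers.
Extension rate ≈ 33575.5 / 34146 = 0.983 mm per year.

0.983 mm per year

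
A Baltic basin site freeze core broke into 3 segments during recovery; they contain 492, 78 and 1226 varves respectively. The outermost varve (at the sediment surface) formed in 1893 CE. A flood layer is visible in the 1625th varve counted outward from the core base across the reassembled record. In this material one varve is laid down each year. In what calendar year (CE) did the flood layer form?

Total varves = 492 + 78 + 1226 = 1796.
Between varve 1625 and the sediment surface there are 1796 − 1625 = 171 varves.
Counting back 171 years from 1893 CE places the flood layer in 1893 − 171 = 1722 CE.

1722 CE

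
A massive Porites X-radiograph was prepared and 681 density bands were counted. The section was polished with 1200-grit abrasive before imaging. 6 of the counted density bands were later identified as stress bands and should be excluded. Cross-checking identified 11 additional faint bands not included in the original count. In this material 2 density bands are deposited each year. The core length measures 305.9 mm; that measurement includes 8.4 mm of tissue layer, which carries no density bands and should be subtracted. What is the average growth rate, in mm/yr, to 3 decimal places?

0.867 mm/yr

Adjusted count: 681 − 6 + 11 = 686 density bands.
With 2 density bands per year, 686 / 2 = 343 years.
Removing the 8.4 mm offcut leaves 305.9 − 8.4 = 297.5 mm.
Extension rate ≈ 297.5 / 343 = 0.867 mm/yr.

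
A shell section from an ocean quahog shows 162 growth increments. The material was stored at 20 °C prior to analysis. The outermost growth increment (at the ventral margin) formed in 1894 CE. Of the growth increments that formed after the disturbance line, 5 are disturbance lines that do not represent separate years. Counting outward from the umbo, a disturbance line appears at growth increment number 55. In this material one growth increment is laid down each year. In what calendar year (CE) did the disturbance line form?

162 − 55 = 107 growth increments lie beyond the disturbance line toward the ventral margin.
Excluding 5 false growth increments: 107 − 5 = 102.
The growth increment at the ventral margin is 1894 CE, so the disturbance line dates to 1894 − 102 = 1792 CE.

1792 CE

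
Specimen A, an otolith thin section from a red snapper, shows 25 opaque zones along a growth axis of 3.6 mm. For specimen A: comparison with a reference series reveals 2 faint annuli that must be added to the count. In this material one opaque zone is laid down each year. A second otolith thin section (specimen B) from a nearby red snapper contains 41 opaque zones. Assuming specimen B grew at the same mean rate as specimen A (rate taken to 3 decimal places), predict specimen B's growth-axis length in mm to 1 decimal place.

5.5 mm

Specimen A: adjusted count: 25 + 2 = 27 opaque zones.
A: Extension rate ≈ 3.6 / 27 = 0.133 mm per year.
For B, 0.133 mm/year × 41 years = 5.5 mm.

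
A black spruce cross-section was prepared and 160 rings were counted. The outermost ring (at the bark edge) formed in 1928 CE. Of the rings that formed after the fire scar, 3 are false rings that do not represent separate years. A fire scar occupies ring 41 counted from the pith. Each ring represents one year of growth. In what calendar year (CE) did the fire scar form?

Between ring 41 and the bark edge there are 160 − 41 = 119 rings.
Excluding 3 false rings: 119 − 3 = 116.
1928 − 116 = 1812 CE.

1812 CE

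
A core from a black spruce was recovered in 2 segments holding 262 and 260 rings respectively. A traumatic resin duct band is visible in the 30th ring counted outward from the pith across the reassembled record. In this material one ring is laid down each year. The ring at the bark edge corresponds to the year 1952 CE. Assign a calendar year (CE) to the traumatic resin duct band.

1460 CE

Total rings = 262 + 260 = 522.
522 − 30 = 492 rings lie beyond the traumatic resin duct band toward the bark edge.
1952 − 492 = 1460 CE.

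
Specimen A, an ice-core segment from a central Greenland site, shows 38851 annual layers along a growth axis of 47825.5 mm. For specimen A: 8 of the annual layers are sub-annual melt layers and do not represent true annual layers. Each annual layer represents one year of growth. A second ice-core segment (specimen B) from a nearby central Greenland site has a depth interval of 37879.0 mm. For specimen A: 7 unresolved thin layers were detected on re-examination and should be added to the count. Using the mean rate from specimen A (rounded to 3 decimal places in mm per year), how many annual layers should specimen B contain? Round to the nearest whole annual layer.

Specimen A: correcting the raw count gives 38851 − 8 + 7 = 38850 true annual layers.
A: Mean rate = 47825.5 mm / 38850 years ≈ 1.231 mm/yr.
Specimen B: 37879.0 mm / 1.231 mm per year = 30770.92 years ≈ 30771 annual layers.

30771 annual layers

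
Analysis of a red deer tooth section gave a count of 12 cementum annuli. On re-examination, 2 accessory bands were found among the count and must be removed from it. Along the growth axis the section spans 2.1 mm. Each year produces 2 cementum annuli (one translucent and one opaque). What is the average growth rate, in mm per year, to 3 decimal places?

0.420 mm per year

After corrections the count is 12 − 2 = 10 cementum annuli.
10 cementum annuli at 2 per year is 10 / 2 = 5 years.
Mean rate = 2.1 mm / 5 years ≈ 0.420 mm per year.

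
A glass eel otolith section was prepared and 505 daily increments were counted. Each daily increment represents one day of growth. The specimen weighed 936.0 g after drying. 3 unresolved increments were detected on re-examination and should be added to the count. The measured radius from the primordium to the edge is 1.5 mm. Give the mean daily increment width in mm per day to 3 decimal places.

0.003 mm per day

True daily increment count = 505 + 3 = 508.
Extension rate ≈ 1.5 / 508 = 0.003 mm per day.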